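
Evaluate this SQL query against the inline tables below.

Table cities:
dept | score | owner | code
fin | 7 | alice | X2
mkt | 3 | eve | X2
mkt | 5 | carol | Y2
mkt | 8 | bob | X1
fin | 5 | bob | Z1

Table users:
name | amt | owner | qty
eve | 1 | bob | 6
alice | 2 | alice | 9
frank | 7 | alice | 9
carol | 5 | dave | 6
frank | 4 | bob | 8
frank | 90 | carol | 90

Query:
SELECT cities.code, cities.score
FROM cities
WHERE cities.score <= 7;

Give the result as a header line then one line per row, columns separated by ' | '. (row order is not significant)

After WHERE (4 rows):
cities.dept | cities.score | cities.owner | cities.code
fin | 7 | alice | X2
mkt | 3 | eve | X2
mkt | 5 | carol | Y2
fin | 5 | bob | Z1
After SELECT (4 rows):
cities.code | cities.score
X2 | 7
X2 | 3
Y2 | 5
Z1 | 5

== RESULT ==
cities.code | cities.score
X2 | 7
X2 | 3
Y2 | 5
Z1 | 5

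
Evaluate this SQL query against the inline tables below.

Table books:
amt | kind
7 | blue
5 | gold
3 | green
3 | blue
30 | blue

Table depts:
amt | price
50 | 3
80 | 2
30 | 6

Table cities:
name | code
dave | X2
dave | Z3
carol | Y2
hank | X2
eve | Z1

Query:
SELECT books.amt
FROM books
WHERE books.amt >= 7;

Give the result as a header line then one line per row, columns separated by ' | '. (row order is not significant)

== RESULT ==
books.amt
7
30

Derivation:
After WHERE (2 rows):
books.amt | books.kind
7 | blue
30 | blue
After SELECT (2 rows):
books.amt
7
30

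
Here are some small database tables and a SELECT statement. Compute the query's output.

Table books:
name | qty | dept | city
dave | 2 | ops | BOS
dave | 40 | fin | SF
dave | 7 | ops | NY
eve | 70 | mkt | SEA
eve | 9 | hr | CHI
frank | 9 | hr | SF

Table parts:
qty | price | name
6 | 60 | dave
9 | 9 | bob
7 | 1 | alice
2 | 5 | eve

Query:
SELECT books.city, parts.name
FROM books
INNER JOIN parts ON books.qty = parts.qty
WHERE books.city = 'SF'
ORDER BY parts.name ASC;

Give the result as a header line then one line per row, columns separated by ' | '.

After JOIN parts (4 rows):
books.name | books.qty | books.dept | books.city | parts.qty | parts.price | parts.name
dave | 2 | ops | BOS | 2 | 5 | eve
dave | 7 | ops | NY | 7 | 1 | alice
eve | 9 | hr | CHI | 9 | 9 | bob
frank | 9 | hr | SF | 9 | 9 | bob
After WHERE (1 rows):
books.name | books.qty | books.dept | books.city | parts.qty | parts.price | parts.name
frank | 9 | hr | SF | 9 | 9 | bob
After SELECT (1 rows):
books.city | parts.name
SF | bob
After ORDER BY (1 rows):
books.city | parts.name
SF | bob

== RESULT ==
books.city | parts.name
SF | bob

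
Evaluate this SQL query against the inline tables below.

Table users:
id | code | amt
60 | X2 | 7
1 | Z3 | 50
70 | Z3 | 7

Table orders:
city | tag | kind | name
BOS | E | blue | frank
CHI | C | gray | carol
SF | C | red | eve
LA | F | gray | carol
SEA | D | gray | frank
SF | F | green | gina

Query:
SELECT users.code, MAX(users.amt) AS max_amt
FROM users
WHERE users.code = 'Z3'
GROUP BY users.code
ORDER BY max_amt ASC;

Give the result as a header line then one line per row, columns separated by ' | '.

After WHERE (2 rows):
users.id | users.code | users.amt
1 | Z3 | 50
70 | Z3 | 7
After GROUP BY (1 rows):
users.code | max_amt
Z3 | 50
After ORDER BY (1 rows):
users.code | max_amt
Z3 | 50

== RESULT ==
users.code | max_amt
Z3 | 50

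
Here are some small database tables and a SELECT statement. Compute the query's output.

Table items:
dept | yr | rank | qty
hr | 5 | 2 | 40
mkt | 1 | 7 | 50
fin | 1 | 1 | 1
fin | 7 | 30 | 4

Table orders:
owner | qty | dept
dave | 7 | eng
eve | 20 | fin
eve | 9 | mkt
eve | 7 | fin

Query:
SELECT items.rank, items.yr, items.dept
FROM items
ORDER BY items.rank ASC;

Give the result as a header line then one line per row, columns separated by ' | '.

== RESULT ==
items.rank | items.yr | items.dept
1 | 1 | fin
2 | 5 | hr
7 | 1 | mkt
30 | 7 | fin

Derivation:
After SELECT (4 rows):
items.rank | items.yr | items.dept
2 | 5 | hr
7 | 1 | mkt
1 | 1 | fin
30 | 7 | fin
After ORDER BY (4 rows):
items.rank | items.yr | items.dept
1 | 1 | fin
2 | 5 | hr
7 | 1 | mkt
30 | 7 | fin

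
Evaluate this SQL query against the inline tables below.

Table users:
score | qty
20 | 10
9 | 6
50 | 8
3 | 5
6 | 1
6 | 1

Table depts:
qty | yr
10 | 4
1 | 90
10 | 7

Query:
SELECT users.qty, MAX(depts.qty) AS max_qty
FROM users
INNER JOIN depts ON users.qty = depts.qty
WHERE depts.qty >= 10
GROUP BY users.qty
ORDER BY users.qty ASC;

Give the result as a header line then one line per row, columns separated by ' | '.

== RESULT ==
users.qty | max_qty
10 | 10

Derivation:
After JOIN depts (4 rows):
users.score | users.qty | depts.qty | depts.yr
20 | 10 | 10 | 4
20 | 10 | 10 | 7
6 | 1 | 1 | 90
6 | 1 | 1 | 90
After WHERE (2 rows):
users.score | users.qty | depts.qty | depts.yr
20 | 10 | 10 | 4
20 | 10 | 10 | 7
After GROUP BY (1 rows):
users.qty | max_qty
10 | 10
After ORDER BY (1 rows):
users.qty | max_qty
10 | 10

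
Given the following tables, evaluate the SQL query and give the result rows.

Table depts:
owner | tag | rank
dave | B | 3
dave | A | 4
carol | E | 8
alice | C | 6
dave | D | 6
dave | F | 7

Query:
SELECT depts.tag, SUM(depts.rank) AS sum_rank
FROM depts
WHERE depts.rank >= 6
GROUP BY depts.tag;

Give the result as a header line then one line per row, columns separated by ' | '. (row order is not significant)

After WHERE (4 rows):
depts.owner | depts.tag | depts.rank
carol | E | 8
alice | C | 6
dave | D | 6
dave | F | 7
After GROUP BY (4 rows):
depts.tag | sum_rank
E | 8
C | 6
D | 6
F | 7

== RESULT ==
depts.tag | sum_rank
E | 8
C | 6
D | 6
F | 7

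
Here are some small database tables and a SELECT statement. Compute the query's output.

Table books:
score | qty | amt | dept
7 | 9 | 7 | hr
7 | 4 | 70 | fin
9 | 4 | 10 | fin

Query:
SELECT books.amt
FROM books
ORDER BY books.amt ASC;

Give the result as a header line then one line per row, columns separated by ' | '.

== RESULT ==
books.amt
7
10
70

Derivation:
After SELECT (3 rows):
books.amt
7
70
10
After ORDER BY (3 rows):
books.amt
7
10
70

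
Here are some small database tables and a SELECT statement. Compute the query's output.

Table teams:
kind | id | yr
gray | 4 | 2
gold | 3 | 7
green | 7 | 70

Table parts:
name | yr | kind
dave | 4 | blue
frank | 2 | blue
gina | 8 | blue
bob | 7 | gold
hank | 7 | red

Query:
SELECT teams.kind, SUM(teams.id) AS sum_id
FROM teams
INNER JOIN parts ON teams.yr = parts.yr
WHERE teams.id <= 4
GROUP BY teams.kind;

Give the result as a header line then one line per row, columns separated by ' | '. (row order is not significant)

== RESULT ==
teams.kind | sum_id
gray | 4
gold | 6

Derivation:
After JOIN parts (3 rows):
teams.kind | teams.id | teams.yr | parts.name | parts.yr | parts.kind
gray | 4 | 2 | frank | 2 | blue
gold | 3 | 7 | bob | 7 | gold
gold | 3 | 7 | hank | 7 | red
After WHERE (3 rows):
teams.kind | teams.id | teams.yr | parts.name | parts.yr | parts.kind
gray | 4 | 2 | frank | 2 | blue
gold | 3 | 7 | bob | 7 | gold
gold | 3 | 7 | hank | 7 | red
After GROUP BY (2 rows):
teams.kind | sum_id
gray | 4
gold | 6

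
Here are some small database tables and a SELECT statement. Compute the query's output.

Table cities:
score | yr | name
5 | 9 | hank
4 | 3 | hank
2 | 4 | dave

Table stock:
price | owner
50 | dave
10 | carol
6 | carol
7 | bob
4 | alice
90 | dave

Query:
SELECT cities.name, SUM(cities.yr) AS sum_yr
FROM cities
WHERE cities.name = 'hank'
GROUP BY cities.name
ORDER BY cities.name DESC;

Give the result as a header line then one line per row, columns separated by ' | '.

== RESULT ==
cities.name | sum_yr
hank | 12

Derivation:
After WHERE (2 rows):
cities.score | cities.yr | cities.name
5 | 9 | hank
4 | 3 | hank
After GROUP BY (1 rows):
cities.name | sum_yr
hank | 12
After ORDER BY (1 rows):
cities.name | sum_yr
hank | 12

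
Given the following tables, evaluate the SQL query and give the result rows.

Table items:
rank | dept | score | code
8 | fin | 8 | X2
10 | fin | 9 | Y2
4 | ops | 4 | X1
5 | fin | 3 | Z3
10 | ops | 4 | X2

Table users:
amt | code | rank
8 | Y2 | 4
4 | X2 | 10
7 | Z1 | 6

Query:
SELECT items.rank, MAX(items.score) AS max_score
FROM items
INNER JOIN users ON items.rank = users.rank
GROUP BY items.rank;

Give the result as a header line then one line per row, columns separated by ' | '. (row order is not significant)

== RESULT ==
items.rank | max_score
10 | 9
4 | 4

Derivation:
After JOIN users (3 rows):
items.rank | items.dept | items.score | items.code | users.amt | users.code | users.rank
10 | fin | 9 | Y2 | 4 | X2 | 10
4 | ops | 4 | X1 | 8 | Y2 | 4
10 | ops | 4 | X2 | 4 | X2 | 10
After GROUP BY (2 rows):
items.rank | max_score
10 | 9
4 | 4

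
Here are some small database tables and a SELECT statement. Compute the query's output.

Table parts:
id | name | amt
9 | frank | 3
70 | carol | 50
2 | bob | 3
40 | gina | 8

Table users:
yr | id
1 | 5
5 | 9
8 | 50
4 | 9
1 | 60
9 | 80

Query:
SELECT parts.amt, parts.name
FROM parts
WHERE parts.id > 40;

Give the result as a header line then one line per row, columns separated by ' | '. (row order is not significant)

== RESULT ==
parts.amt | parts.name
50 | carol

Derivation:
After WHERE (1 rows):
parts.id | parts.name | parts.amt
70 | carol | 50
After SELECT (1 rows):
parts.amt | parts.name
50 | carol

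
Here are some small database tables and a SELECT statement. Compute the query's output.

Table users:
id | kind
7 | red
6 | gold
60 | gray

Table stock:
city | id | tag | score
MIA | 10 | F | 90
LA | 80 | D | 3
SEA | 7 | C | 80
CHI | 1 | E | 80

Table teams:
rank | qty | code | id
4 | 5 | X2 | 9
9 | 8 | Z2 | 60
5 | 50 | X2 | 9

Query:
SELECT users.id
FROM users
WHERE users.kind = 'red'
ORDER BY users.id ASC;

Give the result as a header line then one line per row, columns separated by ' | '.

After WHERE (1 rows):
users.id | users.kind
7 | red
After SELECT (1 rows):
users.id
7
After ORDER BY (1 rows):
users.id
7

== RESULT ==
users.id
7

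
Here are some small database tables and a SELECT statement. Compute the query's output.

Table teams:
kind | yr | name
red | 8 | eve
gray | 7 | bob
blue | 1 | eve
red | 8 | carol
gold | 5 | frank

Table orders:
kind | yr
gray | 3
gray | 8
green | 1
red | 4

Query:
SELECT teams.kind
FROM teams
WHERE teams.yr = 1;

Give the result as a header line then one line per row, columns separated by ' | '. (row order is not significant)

After WHERE (1 rows):
teams.kind | teams.yr | teams.name
blue | 1 | eve
After SELECT (1 rows):
teams.kind
blue

== RESULT ==
teams.kind
blue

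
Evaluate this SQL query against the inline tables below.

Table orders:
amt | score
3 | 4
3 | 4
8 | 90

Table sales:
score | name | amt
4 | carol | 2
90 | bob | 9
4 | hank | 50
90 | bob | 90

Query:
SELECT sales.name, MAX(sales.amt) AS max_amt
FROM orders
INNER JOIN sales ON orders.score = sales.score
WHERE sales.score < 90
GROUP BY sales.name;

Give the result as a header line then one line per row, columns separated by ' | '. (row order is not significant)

After JOIN sales (6 rows):
orders.amt | orders.score | sales.score | sales.name | sales.amt
3 | 4 | 4 | carol | 2
3 | 4 | 4 | hank | 50
3 | 4 | 4 | carol | 2
3 | 4 | 4 | hank | 50
8 | 90 | 90 | bob | 9
8 | 90 | 90 | bob | 90
After WHERE (4 rows):
orders.amt | orders.score | sales.score | sales.name | sales.amt
3 | 4 | 4 | carol | 2
3 | 4 | 4 | hank | 50
3 | 4 | 4 | carol | 2
3 | 4 | 4 | hank | 50
After GROUP BY (2 rows):
sales.name | max_amt
carol | 2
hank | 50

== RESULT ==
sales.name | max_amt
carol | 2
hank | 50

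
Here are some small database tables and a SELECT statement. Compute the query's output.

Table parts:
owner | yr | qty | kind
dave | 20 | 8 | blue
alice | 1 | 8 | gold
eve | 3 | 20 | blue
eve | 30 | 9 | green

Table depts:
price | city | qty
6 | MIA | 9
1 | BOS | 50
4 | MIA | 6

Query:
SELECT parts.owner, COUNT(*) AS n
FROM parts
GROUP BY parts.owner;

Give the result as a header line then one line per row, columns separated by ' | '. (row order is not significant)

After GROUP BY (3 rows):
parts.owner | n
dave | 1
alice | 1
eve | 2

== RESULT ==
parts.owner | n
dave | 1
alice | 1
eve | 2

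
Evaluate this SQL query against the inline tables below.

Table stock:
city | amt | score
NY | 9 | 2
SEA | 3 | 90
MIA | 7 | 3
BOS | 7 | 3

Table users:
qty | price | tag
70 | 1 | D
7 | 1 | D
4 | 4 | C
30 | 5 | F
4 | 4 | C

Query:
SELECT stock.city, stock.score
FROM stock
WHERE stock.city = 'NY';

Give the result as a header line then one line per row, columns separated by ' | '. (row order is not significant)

After WHERE (1 rows):
stock.city | stock.amt | stock.score
NY | 9 | 2
After SELECT (1 rows):
stock.city | stock.score
NY | 2

== RESULT ==
stock.city | stock.score
NY | 2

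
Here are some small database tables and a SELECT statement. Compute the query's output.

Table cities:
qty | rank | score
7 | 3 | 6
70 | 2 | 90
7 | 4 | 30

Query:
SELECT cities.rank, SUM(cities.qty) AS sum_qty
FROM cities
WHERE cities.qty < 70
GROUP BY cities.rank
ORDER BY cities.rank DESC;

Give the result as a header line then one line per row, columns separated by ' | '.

After WHERE (2 rows):
cities.qty | cities.rank | cities.score
7 | 3 | 6
7 | 4 | 30
After GROUP BY (2 rows):
cities.rank | sum_qty
3 | 7
4 | 7
After ORDER BY (2 rows):
cities.rank | sum_qty
4 | 7
3 | 7

== RESULT ==
cities.rank | sum_qty
4 | 7
3 | 7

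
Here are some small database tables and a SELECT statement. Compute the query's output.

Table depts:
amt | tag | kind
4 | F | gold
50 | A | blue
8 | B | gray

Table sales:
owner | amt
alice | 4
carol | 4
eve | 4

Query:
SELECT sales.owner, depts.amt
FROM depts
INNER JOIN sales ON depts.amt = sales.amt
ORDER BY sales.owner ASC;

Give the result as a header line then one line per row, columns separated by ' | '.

== RESULT ==
sales.owner | depts.amt
alice | 4
carol | 4
eve | 4

Derivation:
After JOIN sales (3 rows):
depts.amt | depts.tag | depts.kind | sales.owner | sales.amt
4 | F | gold | alice | 4
4 | F | gold | carol | 4
4 | F | gold | eve | 4
After SELECT (3 rows):
sales.owner | depts.amt
alice | 4
carol | 4
eve | 4
After ORDER BY (3 rows):
sales.owner | depts.amt
alice | 4
carol | 4
eve | 4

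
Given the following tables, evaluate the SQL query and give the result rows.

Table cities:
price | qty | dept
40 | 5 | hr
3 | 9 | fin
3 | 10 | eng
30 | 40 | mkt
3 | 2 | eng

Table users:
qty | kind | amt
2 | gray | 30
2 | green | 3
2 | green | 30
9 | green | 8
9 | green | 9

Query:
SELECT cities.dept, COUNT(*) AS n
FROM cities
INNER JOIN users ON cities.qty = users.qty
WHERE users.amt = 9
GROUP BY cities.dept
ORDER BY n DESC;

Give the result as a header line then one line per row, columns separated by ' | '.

== RESULT ==
cities.dept | n
fin | 1

Derivation:
After JOIN users (5 rows):
cities.price | cities.qty | cities.dept | users.qty | users.kind | users.amt
3 | 9 | fin | 9 | green | 8
3 | 9 | fin | 9 | green | 9
3 | 2 | eng | 2 | gray | 30
3 | 2 | eng | 2 | green | 3
3 | 2 | eng | 2 | green | 30
After WHERE (1 rows):
cities.price | cities.qty | cities.dept | users.qty | users.kind | users.amt
3 | 9 | fin | 9 | green | 9
After GROUP BY (1 rows):
cities.dept | n
fin | 1
After ORDER BY (1 rows):
cities.dept | n
fin | 1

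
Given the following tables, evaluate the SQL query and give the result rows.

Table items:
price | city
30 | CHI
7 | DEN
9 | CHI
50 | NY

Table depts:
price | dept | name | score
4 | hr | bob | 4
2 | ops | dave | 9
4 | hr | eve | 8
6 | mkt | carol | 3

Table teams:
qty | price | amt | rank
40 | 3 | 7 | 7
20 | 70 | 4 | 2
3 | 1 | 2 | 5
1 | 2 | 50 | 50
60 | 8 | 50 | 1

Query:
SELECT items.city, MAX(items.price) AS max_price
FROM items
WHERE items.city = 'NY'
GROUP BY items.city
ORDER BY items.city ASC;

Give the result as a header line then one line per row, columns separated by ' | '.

After WHERE (1 rows):
items.price | items.city
50 | NY
After GROUP BY (1 rows):
items.city | max_price
NY | 50
After ORDER BY (1 rows):
items.city | max_price
NY | 50

== RESULT ==
items.city | max_price
NY | 50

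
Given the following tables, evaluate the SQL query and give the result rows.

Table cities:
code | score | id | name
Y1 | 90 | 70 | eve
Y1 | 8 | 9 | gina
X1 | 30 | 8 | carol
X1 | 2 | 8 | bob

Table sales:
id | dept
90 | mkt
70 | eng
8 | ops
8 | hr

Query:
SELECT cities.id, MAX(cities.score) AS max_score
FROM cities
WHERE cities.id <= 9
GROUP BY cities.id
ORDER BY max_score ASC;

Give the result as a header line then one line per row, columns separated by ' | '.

== RESULT ==
cities.id | max_score
9 | 8
8 | 30

Derivation:
After WHERE (3 rows):
cities.code | cities.score | cities.id | cities.name
Y1 | 8 | 9 | gina
X1 | 30 | 8 | carol
X1 | 2 | 8 | bob
After GROUP BY (2 rows):
cities.id | max_score
9 | 8
8 | 30
After ORDER BY (2 rows):
cities.id | max_score
9 | 8
8 | 30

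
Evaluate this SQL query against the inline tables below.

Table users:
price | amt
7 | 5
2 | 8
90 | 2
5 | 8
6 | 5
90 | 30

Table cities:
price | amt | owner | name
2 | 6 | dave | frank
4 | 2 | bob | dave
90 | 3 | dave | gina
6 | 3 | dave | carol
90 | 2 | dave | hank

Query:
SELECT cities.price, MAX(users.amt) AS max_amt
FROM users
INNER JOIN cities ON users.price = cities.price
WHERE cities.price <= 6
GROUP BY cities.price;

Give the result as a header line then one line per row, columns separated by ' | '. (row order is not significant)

== RESULT ==
cities.price | max_amt
2 | 8
6 | 5

Derivation:
After JOIN cities (6 rows):
users.price | users.amt | cities.price | cities.amt | cities.owner | cities.name
2 | 8 | 2 | 6 | dave | frank
90 | 2 | 90 | 3 | dave | gina
90 | 2 | 90 | 2 | dave | hank
6 | 5 | 6 | 3 | dave | carol
90 | 30 | 90 | 3 | dave | gina
90 | 30 | 90 | 2 | dave | hank
After WHERE (2 rows):
users.price | users.amt | cities.price | cities.amt | cities.owner | cities.name
2 | 8 | 2 | 6 | dave | frank
6 | 5 | 6 | 3 | dave | carol
After GROUP BY (2 rows):
cities.price | max_amt
2 | 8
6 | 5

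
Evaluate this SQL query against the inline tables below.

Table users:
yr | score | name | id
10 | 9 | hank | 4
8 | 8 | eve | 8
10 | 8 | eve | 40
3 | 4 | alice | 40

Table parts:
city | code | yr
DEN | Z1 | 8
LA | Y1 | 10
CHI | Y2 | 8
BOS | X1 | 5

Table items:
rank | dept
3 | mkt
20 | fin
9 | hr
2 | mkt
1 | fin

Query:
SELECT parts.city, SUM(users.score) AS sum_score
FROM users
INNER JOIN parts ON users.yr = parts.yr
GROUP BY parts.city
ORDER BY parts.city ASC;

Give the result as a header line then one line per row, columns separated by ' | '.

After JOIN parts (4 rows):
users.yr | users.score | users.name | users.id | parts.city | parts.code | parts.yr
10 | 9 | hank | 4 | LA | Y1 | 10
8 | 8 | eve | 8 | DEN | Z1 | 8
8 | 8 | eve | 8 | CHI | Y2 | 8
10 | 8 | eve | 40 | LA | Y1 | 10
After GROUP BY (3 rows):
parts.city | sum_score
LA | 17
DEN | 8
CHI | 8
After ORDER BY (3 rows):
parts.city | sum_score
CHI | 8
DEN | 8
LA | 17

== RESULT ==
parts.city | sum_score
CHI | 8
DEN | 8
LA | 17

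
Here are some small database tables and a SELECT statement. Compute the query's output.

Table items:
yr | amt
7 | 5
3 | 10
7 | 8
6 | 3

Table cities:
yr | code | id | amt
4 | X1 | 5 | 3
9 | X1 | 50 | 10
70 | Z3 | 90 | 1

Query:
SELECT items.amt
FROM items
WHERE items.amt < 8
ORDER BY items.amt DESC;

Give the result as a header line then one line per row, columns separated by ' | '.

== RESULT ==
items.amt
5
3

Derivation:
After WHERE (2 rows):
items.yr | items.amt
7 | 5
6 | 3
After SELECT (2 rows):
items.amt
5
3
After ORDER BY (2 rows):
items.amt
5
3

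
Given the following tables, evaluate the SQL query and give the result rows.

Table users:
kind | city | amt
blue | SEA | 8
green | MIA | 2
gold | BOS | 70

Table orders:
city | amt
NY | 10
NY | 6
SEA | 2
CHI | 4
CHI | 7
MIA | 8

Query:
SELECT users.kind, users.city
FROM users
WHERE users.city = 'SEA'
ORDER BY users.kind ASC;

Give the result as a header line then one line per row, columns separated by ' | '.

After WHERE (1 rows):
users.kind | users.city | users.amt
blue | SEA | 8
After SELECT (1 rows):
users.kind | users.city
blue | SEA
After ORDER BY (1 rows):
users.kind | users.city
blue | SEA

== RESULT ==
users.kind | users.city
blue | SEA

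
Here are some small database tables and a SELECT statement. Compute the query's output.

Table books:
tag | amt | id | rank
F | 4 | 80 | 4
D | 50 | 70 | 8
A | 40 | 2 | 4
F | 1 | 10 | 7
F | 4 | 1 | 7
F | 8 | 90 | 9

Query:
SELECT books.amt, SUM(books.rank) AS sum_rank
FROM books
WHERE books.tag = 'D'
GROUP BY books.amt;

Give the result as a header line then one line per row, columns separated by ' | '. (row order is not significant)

== RESULT ==
books.amt | sum_rank
50 | 8

Derivation:
After WHERE (1 rows):
books.tag | books.amt | books.id | books.rank
D | 50 | 70 | 8
After GROUP BY (1 rows):
books.amt | sum_rank
50 | 8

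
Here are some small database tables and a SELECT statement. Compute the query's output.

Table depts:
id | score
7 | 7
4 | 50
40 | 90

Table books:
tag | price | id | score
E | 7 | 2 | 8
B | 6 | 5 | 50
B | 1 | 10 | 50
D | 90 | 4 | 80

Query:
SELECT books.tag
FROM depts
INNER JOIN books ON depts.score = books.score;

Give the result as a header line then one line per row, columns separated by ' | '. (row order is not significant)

== RESULT ==
books.tag
B
B

Derivation:
After JOIN books (2 rows):
depts.id | depts.score | books.tag | books.price | books.id | books.score
4 | 50 | B | 6 | 5 | 50
4 | 50 | B | 1 | 10 | 50
After SELECT (2 rows):
books.tag
B
B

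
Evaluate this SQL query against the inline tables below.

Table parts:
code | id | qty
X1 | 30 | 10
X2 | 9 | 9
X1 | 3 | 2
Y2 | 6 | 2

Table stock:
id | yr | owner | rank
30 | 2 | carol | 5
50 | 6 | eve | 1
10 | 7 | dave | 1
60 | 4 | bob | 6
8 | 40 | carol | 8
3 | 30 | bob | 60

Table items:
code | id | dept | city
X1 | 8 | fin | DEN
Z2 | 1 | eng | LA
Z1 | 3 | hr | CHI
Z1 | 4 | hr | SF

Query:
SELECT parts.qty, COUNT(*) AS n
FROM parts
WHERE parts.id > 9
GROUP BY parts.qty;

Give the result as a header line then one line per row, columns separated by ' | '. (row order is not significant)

== RESULT ==
parts.qty | n
10 | 1

Derivation:
After WHERE (1 rows):
parts.code | parts.id | parts.qty
X1 | 30 | 10
After GROUP BY (1 rows):
parts.qty | n
10 | 1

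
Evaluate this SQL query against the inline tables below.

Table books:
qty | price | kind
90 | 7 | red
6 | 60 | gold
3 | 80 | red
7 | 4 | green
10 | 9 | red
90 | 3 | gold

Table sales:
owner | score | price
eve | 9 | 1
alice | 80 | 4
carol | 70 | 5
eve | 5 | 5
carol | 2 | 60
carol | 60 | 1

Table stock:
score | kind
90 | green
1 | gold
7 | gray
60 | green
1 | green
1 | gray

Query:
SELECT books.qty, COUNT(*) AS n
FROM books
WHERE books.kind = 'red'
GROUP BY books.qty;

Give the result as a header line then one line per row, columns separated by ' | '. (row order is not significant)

== RESULT ==
books.qty | n
90 | 1
3 | 1
10 | 1

Derivation:
After WHERE (3 rows):
books.qty | books.price | books.kind
90 | 7 | red
3 | 80 | red
10 | 9 | red
After GROUP BY (3 rows):
books.qty | n
90 | 1
3 | 1
10 | 1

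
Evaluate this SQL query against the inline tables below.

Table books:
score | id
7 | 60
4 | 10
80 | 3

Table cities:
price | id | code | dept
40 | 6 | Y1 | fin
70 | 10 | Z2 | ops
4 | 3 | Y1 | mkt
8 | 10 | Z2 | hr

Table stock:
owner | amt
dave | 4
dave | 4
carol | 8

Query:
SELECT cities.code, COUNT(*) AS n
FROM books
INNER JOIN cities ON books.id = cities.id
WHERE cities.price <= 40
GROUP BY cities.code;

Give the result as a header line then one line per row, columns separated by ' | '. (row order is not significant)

After JOIN cities (3 rows):
books.score | books.id | cities.price | cities.id | cities.code | cities.dept
4 | 10 | 70 | 10 | Z2 | ops
4 | 10 | 8 | 10 | Z2 | hr
80 | 3 | 4 | 3 | Y1 | mkt
After WHERE (2 rows):
books.score | books.id | cities.price | cities.id | cities.code | cities.dept
4 | 10 | 8 | 10 | Z2 | hr
80 | 3 | 4 | 3 | Y1 | mkt
After GROUP BY (2 rows):
cities.code | n
Z2 | 1
Y1 | 1

== RESULT ==
cities.code | n
Z2 | 1
Y1 | 1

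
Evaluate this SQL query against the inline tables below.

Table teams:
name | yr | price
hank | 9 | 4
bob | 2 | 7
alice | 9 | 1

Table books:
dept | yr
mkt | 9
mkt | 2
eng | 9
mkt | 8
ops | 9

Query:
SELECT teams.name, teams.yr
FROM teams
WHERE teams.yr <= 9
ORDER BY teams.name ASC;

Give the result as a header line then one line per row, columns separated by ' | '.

== RESULT ==
teams.name | teams.yr
alice | 9
bob | 2
hank | 9

Derivation:
After WHERE (3 rows):
teams.name | teams.yr | teams.price
hank | 9 | 4
bob | 2 | 7
alice | 9 | 1
After SELECT (3 rows):
teams.name | teams.yr
hank | 9
bob | 2
alice | 9
After ORDER BY (3 rows):
teams.name | teams.yr
alice | 9
bob | 2
hank | 9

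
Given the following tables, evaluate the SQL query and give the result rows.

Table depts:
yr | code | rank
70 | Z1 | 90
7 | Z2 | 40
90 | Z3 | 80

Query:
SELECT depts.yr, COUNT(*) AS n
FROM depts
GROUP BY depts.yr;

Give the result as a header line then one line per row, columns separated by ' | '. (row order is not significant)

After GROUP BY (3 rows):
depts.yr | n
70 | 1
7 | 1
90 | 1

== RESULT ==
depts.yr | n
70 | 1
7 | 1
90 | 1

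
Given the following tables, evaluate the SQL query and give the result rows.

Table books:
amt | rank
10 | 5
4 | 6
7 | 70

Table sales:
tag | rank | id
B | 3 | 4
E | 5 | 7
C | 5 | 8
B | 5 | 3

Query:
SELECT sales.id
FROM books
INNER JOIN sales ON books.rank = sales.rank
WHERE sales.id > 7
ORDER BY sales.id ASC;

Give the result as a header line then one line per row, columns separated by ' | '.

After JOIN sales (3 rows):
books.amt | books.rank | sales.tag | sales.rank | sales.id
10 | 5 | E | 5 | 7
10 | 5 | C | 5 | 8
10 | 5 | B | 5 | 3
After WHERE (1 rows):
books.amt | books.rank | sales.tag | sales.rank | sales.id
10 | 5 | C | 5 | 8
After SELECT (1 rows):
sales.id
8
After ORDER BY (1 rows):
sales.id
8

== RESULT ==
sales.id
8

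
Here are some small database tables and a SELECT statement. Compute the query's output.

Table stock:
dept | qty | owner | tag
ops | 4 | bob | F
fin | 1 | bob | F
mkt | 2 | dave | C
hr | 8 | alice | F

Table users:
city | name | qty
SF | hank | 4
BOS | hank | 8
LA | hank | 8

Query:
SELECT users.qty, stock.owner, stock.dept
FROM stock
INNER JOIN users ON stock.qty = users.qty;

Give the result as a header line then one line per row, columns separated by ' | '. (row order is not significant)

After JOIN users (3 rows):
stock.dept | stock.qty | stock.owner | stock.tag | users.city | users.name | users.qty
ops | 4 | bob | F | SF | hank | 4
hr | 8 | alice | F | BOS | hank | 8
hr | 8 | alice | F | LA | hank | 8
After SELECT (3 rows):
users.qty | stock.owner | stock.dept
4 | bob | ops
8 | alice | hr
8 | alice | hr

== RESULT ==
users.qty | stock.owner | stock.dept
4 | bob | ops
8 | alice | hr
8 | alice | hr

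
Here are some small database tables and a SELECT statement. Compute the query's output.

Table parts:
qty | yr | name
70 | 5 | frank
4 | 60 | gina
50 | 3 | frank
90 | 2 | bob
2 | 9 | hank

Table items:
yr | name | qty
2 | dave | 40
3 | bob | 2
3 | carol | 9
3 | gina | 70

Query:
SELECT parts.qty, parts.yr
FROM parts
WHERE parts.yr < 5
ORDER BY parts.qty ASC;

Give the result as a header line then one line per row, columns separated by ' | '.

== RESULT ==
parts.qty | parts.yr
50 | 3
90 | 2

Derivation:
After WHERE (2 rows):
parts.qty | parts.yr | parts.name
50 | 3 | frank
90 | 2 | bob
After SELECT (2 rows):
parts.qty | parts.yr
50 | 3
90 | 2
After ORDER BY (2 rows):
parts.qty | parts.yr
50 | 3
90 | 2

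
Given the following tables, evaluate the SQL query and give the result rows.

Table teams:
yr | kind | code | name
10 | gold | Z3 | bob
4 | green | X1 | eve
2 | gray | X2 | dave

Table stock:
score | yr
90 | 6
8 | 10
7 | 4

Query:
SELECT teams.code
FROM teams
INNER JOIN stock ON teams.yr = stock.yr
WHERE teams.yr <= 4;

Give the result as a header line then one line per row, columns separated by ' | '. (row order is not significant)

== RESULT ==
teams.code
X1

Derivation:
After JOIN stock (2 rows):
teams.yr | teams.kind | teams.code | teams.name | stock.score | stock.yr
10 | gold | Z3 | bob | 8 | 10
4 | green | X1 | eve | 7 | 4
After WHERE (1 rows):
teams.yr | teams.kind | teams.code | teams.name | stock.score | stock.yr
4 | green | X1 | eve | 7 | 4
After SELECT (1 rows):
teams.code
X1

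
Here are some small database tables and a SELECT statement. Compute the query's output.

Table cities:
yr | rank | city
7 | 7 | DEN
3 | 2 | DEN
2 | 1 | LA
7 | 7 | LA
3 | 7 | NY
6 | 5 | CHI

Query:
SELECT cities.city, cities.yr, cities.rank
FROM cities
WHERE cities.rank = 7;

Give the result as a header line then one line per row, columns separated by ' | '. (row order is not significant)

After WHERE (3 rows):
cities.yr | cities.rank | cities.city
7 | 7 | DEN
7 | 7 | LA
3 | 7 | NY
After SELECT (3 rows):
cities.city | cities.yr | cities.rank
DEN | 7 | 7
LA | 7 | 7
NY | 3 | 7

== RESULT ==
cities.city | cities.yr | cities.rank
DEN | 7 | 7
LA | 7 | 7
NY | 3 | 7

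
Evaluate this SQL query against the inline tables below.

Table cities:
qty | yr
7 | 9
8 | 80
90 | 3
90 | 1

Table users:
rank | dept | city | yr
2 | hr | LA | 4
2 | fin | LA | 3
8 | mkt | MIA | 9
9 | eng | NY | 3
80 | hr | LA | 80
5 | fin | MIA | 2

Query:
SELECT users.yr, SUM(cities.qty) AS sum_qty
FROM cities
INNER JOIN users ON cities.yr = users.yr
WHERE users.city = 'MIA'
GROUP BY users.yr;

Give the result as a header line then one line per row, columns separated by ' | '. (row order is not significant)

== RESULT ==
users.yr | sum_qty
9 | 7

Derivation:
After JOIN users (4 rows):
cities.qty | cities.yr | users.rank | users.dept | users.city | users.yr
7 | 9 | 8 | mkt | MIA | 9
8 | 80 | 80 | hr | LA | 80
90 | 3 | 2 | fin | LA | 3
90 | 3 | 9 | eng | NY | 3
After WHERE (1 rows):
cities.qty | cities.yr | users.rank | users.dept | users.city | users.yr
7 | 9 | 8 | mkt | MIA | 9
After GROUP BY (1 rows):
users.yr | sum_qty
9 | 7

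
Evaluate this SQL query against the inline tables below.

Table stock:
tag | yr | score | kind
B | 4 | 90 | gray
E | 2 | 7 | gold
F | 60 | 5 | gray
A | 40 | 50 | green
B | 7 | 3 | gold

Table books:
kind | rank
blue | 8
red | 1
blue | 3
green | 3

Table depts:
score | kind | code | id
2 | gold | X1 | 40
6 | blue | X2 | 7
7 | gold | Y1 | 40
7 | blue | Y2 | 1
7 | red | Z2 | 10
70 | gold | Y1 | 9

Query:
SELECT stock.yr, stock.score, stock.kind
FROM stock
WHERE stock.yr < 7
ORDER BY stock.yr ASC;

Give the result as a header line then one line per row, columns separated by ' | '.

== RESULT ==
stock.yr | stock.score | stock.kind
2 | 7 | gold
4 | 90 | gray

Derivation:
After WHERE (2 rows):
stock.tag | stock.yr | stock.score | stock.kind
B | 4 | 90 | gray
E | 2 | 7 | gold
After SELECT (2 rows):
stock.yr | stock.score | stock.kind
4 | 90 | gray
2 | 7 | gold
After ORDER BY (2 rows):
stock.yr | stock.score | stock.kind
2 | 7 | gold
4 | 90 | gray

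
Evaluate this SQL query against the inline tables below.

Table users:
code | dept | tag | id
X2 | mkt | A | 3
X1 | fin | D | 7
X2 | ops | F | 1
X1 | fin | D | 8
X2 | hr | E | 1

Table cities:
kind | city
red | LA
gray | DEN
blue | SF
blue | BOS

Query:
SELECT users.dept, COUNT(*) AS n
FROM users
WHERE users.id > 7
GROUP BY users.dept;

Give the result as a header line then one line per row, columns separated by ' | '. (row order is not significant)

After WHERE (1 rows):
users.code | users.dept | users.tag | users.id
X1 | fin | D | 8
After GROUP BY (1 rows):
users.dept | n
fin | 1

== RESULT ==
users.dept | n
fin | 1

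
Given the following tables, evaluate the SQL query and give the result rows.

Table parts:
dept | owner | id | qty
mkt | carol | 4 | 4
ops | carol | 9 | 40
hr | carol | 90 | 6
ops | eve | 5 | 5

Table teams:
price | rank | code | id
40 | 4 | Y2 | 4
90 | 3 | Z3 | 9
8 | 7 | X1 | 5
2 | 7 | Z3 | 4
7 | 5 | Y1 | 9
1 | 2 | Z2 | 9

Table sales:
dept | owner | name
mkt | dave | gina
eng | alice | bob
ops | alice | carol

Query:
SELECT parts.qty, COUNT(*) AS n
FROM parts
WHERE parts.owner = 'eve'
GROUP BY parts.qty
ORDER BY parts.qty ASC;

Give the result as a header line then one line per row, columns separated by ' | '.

== RESULT ==
parts.qty | n
5 | 1

Derivation:
After WHERE (1 rows):
parts.dept | parts.owner | parts.id | parts.qty
ops | eve | 5 | 5
After GROUP BY (1 rows):
parts.qty | n
5 | 1
After ORDER BY (1 rows):
parts.qty | n
5 | 1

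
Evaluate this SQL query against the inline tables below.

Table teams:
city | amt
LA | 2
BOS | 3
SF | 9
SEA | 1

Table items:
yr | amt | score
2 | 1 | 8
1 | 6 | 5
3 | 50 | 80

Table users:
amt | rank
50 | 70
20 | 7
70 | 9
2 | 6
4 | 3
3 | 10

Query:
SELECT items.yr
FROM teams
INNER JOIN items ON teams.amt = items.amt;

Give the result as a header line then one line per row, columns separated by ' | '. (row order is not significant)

After JOIN items (1 rows):
teams.city | teams.amt | items.yr | items.amt | items.score
SEA | 1 | 2 | 1 | 8
After SELECT (1 rows):
items.yr
2

== RESULT ==
items.yr
2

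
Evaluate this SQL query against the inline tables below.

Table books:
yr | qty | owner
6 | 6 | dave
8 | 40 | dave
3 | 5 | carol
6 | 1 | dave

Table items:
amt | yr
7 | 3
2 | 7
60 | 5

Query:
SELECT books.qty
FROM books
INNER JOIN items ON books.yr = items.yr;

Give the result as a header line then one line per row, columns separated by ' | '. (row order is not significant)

After JOIN items (1 rows):
books.yr | books.qty | books.owner | items.amt | items.yr
3 | 5 | carol | 7 | 3
After SELECT (1 rows):
books.qty
5

== RESULT ==
books.qty
5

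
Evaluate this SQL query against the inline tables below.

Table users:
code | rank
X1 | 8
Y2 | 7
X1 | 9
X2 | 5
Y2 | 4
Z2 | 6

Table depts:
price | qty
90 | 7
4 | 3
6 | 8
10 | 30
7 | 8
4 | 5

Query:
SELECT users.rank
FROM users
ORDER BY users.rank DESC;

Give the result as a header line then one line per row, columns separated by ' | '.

== RESULT ==
users.rank
9
8
7
6
5
4

Derivation:
After SELECT (6 rows):
users.rank
8
7
9
5
4
6
After ORDER BY (6 rows):
users.rank
9
8
7
6
5
4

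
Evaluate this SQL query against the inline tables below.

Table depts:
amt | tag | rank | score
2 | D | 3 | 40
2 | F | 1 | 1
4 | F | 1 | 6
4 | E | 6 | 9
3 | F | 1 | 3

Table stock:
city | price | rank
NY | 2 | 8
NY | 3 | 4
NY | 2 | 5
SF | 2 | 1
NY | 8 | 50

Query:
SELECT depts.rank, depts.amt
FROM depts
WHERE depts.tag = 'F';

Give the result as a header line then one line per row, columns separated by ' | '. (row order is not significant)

After WHERE (3 rows):
depts.amt | depts.tag | depts.rank | depts.score
2 | F | 1 | 1
4 | F | 1 | 6
3 | F | 1 | 3
After SELECT (3 rows):
depts.rank | depts.amt
1 | 2
1 | 4
1 | 3

== RESULT ==
depts.rank | depts.amt
1 | 2
1 | 4
1 | 3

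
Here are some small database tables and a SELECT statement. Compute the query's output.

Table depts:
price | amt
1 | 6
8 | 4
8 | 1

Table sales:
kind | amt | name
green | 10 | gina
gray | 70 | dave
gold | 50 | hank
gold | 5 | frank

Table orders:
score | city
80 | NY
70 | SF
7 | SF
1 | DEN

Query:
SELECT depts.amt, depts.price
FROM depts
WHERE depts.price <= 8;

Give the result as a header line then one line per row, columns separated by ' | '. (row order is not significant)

After WHERE (3 rows):
depts.price | depts.amt
1 | 6
8 | 4
8 | 1
After SELECT (3 rows):
depts.amt | depts.price
6 | 1
4 | 8
1 | 8

== RESULT ==
depts.amt | depts.price
6 | 1
4 | 8
1 | 8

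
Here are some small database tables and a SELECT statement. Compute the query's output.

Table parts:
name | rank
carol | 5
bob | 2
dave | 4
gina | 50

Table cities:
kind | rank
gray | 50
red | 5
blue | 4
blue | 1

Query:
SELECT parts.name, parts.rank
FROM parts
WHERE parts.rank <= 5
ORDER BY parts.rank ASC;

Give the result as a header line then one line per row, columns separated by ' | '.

== RESULT ==
parts.name | parts.rank
bob | 2
dave | 4
carol | 5

Derivation:
After WHERE (3 rows):
parts.name | parts.rank
carol | 5
bob | 2
dave | 4
After SELECT (3 rows):
parts.name | parts.rank
carol | 5
bob | 2
dave | 4
After ORDER BY (3 rows):
parts.name | parts.rank
bob | 2
dave | 4
carol | 5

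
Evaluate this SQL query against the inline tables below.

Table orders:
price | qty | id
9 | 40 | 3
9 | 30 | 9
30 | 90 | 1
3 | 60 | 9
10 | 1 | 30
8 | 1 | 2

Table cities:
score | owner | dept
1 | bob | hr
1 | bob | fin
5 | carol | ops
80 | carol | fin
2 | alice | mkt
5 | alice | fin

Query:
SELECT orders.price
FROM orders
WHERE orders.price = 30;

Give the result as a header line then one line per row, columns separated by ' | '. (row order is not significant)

After WHERE (1 rows):
orders.price | orders.qty | orders.id
30 | 90 | 1
After SELECT (1 rows):
orders.price
30

== RESULT ==
orders.price
30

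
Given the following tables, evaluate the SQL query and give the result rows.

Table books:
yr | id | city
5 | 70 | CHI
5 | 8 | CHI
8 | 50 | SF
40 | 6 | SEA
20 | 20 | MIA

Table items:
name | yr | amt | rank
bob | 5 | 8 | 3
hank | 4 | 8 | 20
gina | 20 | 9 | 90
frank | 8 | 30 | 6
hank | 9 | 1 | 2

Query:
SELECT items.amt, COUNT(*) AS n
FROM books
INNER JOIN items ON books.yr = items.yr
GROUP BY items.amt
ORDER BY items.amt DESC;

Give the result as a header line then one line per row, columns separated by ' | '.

== RESULT ==
items.amt | n
30 | 1
9 | 1
8 | 2

Derivation:
After JOIN items (4 rows):
books.yr | books.id | books.city | items.name | items.yr | items.amt | items.rank
5 | 70 | CHI | bob | 5 | 8 | 3
5 | 8 | CHI | bob | 5 | 8 | 3
8 | 50 | SF | frank | 8 | 30 | 6
20 | 20 | MIA | gina | 20 | 9 | 90
After GROUP BY (3 rows):
items.amt | n
8 | 2
30 | 1
9 | 1
After ORDER BY (3 rows):
items.amt | n
30 | 1
9 | 1
8 | 2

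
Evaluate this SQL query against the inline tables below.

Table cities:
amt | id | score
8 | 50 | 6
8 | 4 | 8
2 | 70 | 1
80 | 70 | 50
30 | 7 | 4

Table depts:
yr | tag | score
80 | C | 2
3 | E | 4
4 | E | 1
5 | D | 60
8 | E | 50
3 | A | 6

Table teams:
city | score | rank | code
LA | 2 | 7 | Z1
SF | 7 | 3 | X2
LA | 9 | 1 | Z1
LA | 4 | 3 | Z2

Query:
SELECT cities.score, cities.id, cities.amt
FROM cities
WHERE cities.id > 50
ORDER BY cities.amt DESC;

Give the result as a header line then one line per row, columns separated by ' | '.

After WHERE (2 rows):
cities.amt | cities.id | cities.score
2 | 70 | 1
80 | 70 | 50
After SELECT (2 rows):
cities.score | cities.id | cities.amt
1 | 70 | 2
50 | 70 | 80
After ORDER BY (2 rows):
cities.score | cities.id | cities.amt
50 | 70 | 80
1 | 70 | 2

== RESULT ==
cities.score | cities.id | cities.amt
50 | 70 | 80
1 | 70 | 2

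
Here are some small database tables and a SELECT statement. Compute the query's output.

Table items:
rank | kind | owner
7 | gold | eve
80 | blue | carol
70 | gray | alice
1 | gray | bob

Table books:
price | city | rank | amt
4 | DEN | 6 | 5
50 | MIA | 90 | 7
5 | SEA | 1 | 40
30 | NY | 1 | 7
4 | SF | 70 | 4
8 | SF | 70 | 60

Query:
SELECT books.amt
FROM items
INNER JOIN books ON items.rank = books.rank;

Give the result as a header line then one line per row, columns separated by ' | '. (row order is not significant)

== RESULT ==
books.amt
4
60
40
7

Derivation:
After JOIN books (4 rows):
items.rank | items.kind | items.owner | books.price | books.city | books.rank | books.amt
70 | gray | alice | 4 | SF | 70 | 4
70 | gray | alice | 8 | SF | 70 | 60
1 | gray | bob | 5 | SEA | 1 | 40
1 | gray | bob | 30 | NY | 1 | 7
After SELECT (4 rows):
books.amt
4
60
40
7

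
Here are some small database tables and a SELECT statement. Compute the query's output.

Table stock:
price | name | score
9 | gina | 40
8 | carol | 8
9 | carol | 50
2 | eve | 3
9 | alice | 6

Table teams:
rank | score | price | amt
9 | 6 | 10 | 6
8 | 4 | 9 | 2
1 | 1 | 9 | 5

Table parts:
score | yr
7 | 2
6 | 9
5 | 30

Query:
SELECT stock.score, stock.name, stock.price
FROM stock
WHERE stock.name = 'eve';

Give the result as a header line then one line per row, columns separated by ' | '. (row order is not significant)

== RESULT ==
stock.score | stock.name | stock.price
3 | eve | 2

Derivation:
After WHERE (1 rows):
stock.price | stock.name | stock.score
2 | eve | 3
After SELECT (1 rows):
stock.score | stock.name | stock.price
3 | eve | 2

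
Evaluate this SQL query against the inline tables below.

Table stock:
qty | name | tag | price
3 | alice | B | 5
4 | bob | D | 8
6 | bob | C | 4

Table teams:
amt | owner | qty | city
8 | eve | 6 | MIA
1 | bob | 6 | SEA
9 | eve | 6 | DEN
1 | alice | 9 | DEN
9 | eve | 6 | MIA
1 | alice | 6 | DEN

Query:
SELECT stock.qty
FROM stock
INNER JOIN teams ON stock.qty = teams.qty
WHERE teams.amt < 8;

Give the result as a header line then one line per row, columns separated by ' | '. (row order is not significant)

After JOIN teams (5 rows):
stock.qty | stock.name | stock.tag | stock.price | teams.amt | teams.owner | teams.qty | teams.city
6 | bob | C | 4 | 8 | eve | 6 | MIA
6 | bob | C | 4 | 1 | bob | 6 | SEA
6 | bob | C | 4 | 9 | eve | 6 | DEN
6 | bob | C | 4 | 9 | eve | 6 | MIA
6 | bob | C | 4 | 1 | alice | 6 | DEN
After WHERE (2 rows):
stock.qty | stock.name | stock.tag | stock.price | teams.amt | teams.owner | teams.qty | teams.city
6 | bob | C | 4 | 1 | bob | 6 | SEA
6 | bob | C | 4 | 1 | alice | 6 | DEN
After SELECT (2 rows):
stock.qty
6
6

== RESULT ==
stock.qty
6
6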